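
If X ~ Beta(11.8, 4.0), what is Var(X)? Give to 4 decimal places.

Var = αβ/[(α+β)²(α+β+1)] = (11.8×4.0)/(15.8²×16.8) = 47.20/4193.952 = 0.0113.

0.0113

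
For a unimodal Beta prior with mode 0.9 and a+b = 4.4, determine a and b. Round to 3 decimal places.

Since the density peak of Beta(a,b) is at (a−1)/(a+b−2),
a = 1 + 0.9(4.4−2) = 3.160 and b = 4.4 − 3.160 = 1.240.

a = 3.160, b = 1.240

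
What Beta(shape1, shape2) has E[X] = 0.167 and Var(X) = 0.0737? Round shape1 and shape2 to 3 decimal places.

shape1 = 0.148, shape2 = 0.739

Let s = shape1+shape2. The Beta variance is μ(1−μ)/(s+1).
So s+1 = μ(1−μ)/σ² = (0.167×0.833)/0.0737 = 0.139111/0.0737 = 1.8875, giving s = 0.8875.
Then shape1 = μs = 0.167×0.8875 = 0.148 and shape2 = (1−μ)s = 0.833×0.8875 = 0.739.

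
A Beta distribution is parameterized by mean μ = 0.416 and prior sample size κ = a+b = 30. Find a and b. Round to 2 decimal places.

a = 12.48, b = 17.52

Split κ in proportion μ : (1−μ): a = 0.416·30 = 12.48, b = 30 − 12.48 = 17.52.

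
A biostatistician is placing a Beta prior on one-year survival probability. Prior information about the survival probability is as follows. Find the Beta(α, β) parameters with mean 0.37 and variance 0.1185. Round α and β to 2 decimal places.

α = 0.36, β = 0.61

Let s = α+β. The Beta variance is μ(1−μ)/(s+1).
So s+1 = μ(1−μ)/σ² = (0.37×0.63)/0.1185 = 0.2331/0.1185 = 1.9671, giving s = 0.9671.
Then α = μs = 0.37×0.9671 = 0.36 and β = (1−μ)s = 0.63×0.9671 = 0.61.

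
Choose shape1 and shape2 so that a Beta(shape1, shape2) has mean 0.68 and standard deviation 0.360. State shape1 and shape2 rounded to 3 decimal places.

shape1 = 0.462, shape2 = 0.217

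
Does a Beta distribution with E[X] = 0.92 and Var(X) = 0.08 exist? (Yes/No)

The Beta variance bound is σ² < μ(1−μ).
Here μ(1−μ) = 0.92×0.08 = 0.0736, and 0.08 ≥ 0.0736.

No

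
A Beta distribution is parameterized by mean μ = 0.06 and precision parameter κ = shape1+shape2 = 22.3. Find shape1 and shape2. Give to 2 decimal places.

Split κ in proportion μ : (1−μ): shape1 = 0.06·22.3 = 1.34, shape2 = 22.3 − 1.34 = 20.96.

shape1 = 1.34, shape2 = 20.96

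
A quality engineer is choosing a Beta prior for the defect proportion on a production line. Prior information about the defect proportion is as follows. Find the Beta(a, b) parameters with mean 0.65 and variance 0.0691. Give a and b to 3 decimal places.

Let s = a+b. The Beta variance is μ(1−μ)/(s+1).
So s+1 = μ(1−μ)/σ² = (0.65×0.35)/0.0691 = 0.2275/0.0691 = 3.2923, giving s = 2.2923.
Then a = μs = 0.65×2.2923 = 1.490 and b = (1−μ)s = 0.35×2.2923 = 0.802.

a = 1.490, b = 0.802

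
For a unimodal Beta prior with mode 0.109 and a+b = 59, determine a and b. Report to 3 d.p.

a = 7.213, b = 51.787

For a,b>1 the mode is (a−1)/(a+b−2), so a = mode·(κ−2)+1 = 0.109×57+1 = 7.213.
And b = (1−mode)·(κ−2)+1 = 0.891×57+1 = 51.787.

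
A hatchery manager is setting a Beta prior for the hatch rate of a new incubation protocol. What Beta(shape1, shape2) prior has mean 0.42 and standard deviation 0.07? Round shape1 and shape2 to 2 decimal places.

shape1 = 20.46, shape2 = 28.25

Variance = 0.07² = 0.0049. The moment-matching identity shape1+shape2 = μ(1−μ)/Var − 1 gives
shape1+shape2 = 0.2436/0.0049 − 1 = 48.7143, so shape1 = μ·48.7143 = 20.46 and shape2 = (1−μ)·48.7143 = 28.25.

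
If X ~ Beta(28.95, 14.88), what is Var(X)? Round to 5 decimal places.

α+β = 43.83 and αβ = 430.7760, so Var = αβ/[(α+β)²(α+β+1)] = 430.7760/86121.518787 = 0.00500.

0.00500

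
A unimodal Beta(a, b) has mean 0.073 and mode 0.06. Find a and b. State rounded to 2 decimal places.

Let s = a+b. Mean gives a = μs = 0.073s; mode gives (a−1)/(s−2) = 0.06.
Substituting: 0.073s − 1 = 0.06(s−2) = 0.06s − 0.12, so 0.013s = 0.88 and s = 67.6923.
Then a = 0.073×67.6923 = 4.94 and b = s−a = 62.75.

a = 4.94, b = 62.75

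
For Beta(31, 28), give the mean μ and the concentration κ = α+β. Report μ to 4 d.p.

κ = α+β = 31+28 = 59; μ = α/κ = 31/59 = 0.5254.

μ = 0.5254, κ = 59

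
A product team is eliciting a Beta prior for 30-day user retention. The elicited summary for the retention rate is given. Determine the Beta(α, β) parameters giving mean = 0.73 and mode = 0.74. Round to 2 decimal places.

α = 35.04, β = 12.96

Let s = α+β. Mean gives α = μs = 0.73s; mode gives (α−1)/(s−2) = 0.74.
Substituting: 0.73s − 1 = 0.74(s−2) = 0.74s − 1.48, so -0.01s = -0.48 and s = 48.0000.
Then α = 0.73×48.0000 = 35.04 and β = s−α = 12.96.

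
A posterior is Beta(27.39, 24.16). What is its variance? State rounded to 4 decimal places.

μ = 27.39/51.55 = 0.531329; Var = μ(1−μ)/(α+β+1) = 0.2490185/52.55 = 0.0047.

0.0047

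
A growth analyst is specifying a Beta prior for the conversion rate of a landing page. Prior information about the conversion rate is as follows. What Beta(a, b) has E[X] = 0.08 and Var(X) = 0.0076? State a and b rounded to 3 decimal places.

Let s = a+b. The Beta variance is μ(1−μ)/(s+1).
So s+1 = μ(1−μ)/σ² = (0.08×0.92)/0.0076 = 0.0736/0.0076 = 9.6842, giving s = 8.6842.
Then a = μs = 0.08×8.6842 = 0.695 and b = (1−μ)s = 0.92×8.6842 = 7.989.

a = 0.695, b = 7.989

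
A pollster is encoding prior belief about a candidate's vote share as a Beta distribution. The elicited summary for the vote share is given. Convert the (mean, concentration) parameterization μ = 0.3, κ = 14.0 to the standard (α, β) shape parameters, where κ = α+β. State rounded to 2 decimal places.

α = μκ = 0.3×14.0 = 4.20 and β = (1−μ)κ = 0.7×14.0 = 9.80.

α = 4.20, β = 9.80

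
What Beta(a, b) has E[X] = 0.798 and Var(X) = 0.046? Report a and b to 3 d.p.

a = 1.998, b = 0.506

By moment matching, a+b = μ(1−μ)/σ² − 1 = (0.798·0.202)/0.046 − 1 = 3.5043 − 1 = 2.5043.
Since a/(a+b) = μ, a = 0.798·2.5043 = 1.998 and b = 0.202·2.5043 = 0.506.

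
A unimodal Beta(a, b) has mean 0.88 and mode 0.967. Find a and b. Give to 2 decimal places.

a = 9.45, b = 1.29

With s = a+b: μ = a/s and mode = (a−1)/(s−2). Eliminating a = μs,
μs − 1 = m(s−2) ⇒ s(μ−m) = 1−2m ⇒ s = -0.934/-0.087 = 10.7356.
So a = μs = 9.45, b = (1−μ)s = 1.29.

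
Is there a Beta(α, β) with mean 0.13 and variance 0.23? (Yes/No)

For any Beta, Var(X) < E[X]·(1−E[X]).
Here μ(1−μ) = 0.13×0.87 = 0.1131, and 0.23 ≥ 0.1131.

No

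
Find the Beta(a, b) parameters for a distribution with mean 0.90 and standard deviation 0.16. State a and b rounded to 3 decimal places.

a = 2.264, b = 0.252

First σ² = 0.0256. Setting a = μn, b = (1−μ)n with n = a+b,
μ(1−μ)/(n+1) = 0.0256 ⇒ n+1 = 0.0900/0.0256 = 3.5156 ⇒ n = 2.5156.
Hence a = 0.90×2.5156 = 2.264, b = 0.10×2.5156 = 0.252.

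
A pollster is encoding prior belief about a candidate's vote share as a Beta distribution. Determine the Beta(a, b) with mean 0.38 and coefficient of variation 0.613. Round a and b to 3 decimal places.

Var = (CV·μ)² = (0.613×0.38)² = 0.054261.
a+b = μ(1−μ)/Var − 1 = 0.2356/0.054261 − 1 = 3.3420.
Thus a = 0.38·3.3420 = 1.270 and b = 0.62·3.3420 = 2.072.

a = 1.270, b = 2.072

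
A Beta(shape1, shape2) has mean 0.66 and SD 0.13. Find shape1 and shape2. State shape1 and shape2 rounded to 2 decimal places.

shape1 = 8.10, shape2 = 4.17

Variance = 0.13² = 0.0169. The moment-matching identity shape1+shape2 = μ(1−μ)/Var − 1 gives
shape1+shape2 = 0.2244/0.0169 − 1 = 12.2781, so shape1 = μ·12.2781 = 8.10 and shape2 = (1−μ)·12.2781 = 4.17.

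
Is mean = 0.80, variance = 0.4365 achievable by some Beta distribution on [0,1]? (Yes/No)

For any Beta, Var(X) < E[X]·(1−E[X]).
Here μ(1−μ) = 0.80×0.20 = 0.1600, and 0.4365 ≥ 0.1600.

No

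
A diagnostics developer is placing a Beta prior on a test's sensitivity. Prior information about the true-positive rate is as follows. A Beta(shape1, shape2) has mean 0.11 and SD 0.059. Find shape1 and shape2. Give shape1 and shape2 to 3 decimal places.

First σ² = 0.003481. Setting shape1 = μn, shape2 = (1−μ)n with n = shape1+shape2,
μ(1−μ)/(n+1) = 0.003481 ⇒ n+1 = 0.0979/0.003481 = 28.1241 ⇒ n = 27.1241.
Hence shape1 = 0.11×27.1241 = 2.984, shape2 = 0.89×27.1241 = 24.140.

shape1 = 2.984, shape2 = 24.140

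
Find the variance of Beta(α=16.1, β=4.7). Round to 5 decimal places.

0.00802

α+β = 20.8 and αβ = 75.67, so Var = αβ/[(α+β)²(α+β+1)] = 75.67/9431.552 = 0.00802.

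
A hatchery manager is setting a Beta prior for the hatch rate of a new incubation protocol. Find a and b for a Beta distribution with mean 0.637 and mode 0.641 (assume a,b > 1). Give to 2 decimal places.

Let s = a+b. Mean gives a = μs = 0.637s; mode gives (a−1)/(s−2) = 0.641.
Substituting: 0.637s − 1 = 0.641(s−2) = 0.641s − 1.282, so -0.004s = -0.282 and s = 70.5000.
Then a = 0.637×70.5000 = 44.91 and b = s−a = 25.59.

a = 44.91, b = 25.59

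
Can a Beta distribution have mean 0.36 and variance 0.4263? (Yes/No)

A Beta with mean μ has variance μ(1−μ)/(α+β+1) < μ(1−μ).
Here μ(1−μ) = 0.36×0.64 = 0.2304, and 0.4263 ≥ 0.2304.

No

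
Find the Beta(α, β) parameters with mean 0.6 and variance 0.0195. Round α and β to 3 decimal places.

α = 6.785, β = 4.523

Write ν = α+β; then α = μν and Var = μ(1−μ)/(ν+1).
ν = μ(1−μ)/Var − 1 = 0.24/0.0195 − 1 = 11.3077.
α = 0.6·11.3077 = 6.785, β = 0.4·11.3077 = 4.523.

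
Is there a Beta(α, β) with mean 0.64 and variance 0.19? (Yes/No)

Yes

A Beta with mean μ has variance μ(1−μ)/(α+β+1) < μ(1−μ).
Here μ(1−μ) = 0.64×0.36 = 0.2304, and 0.19 < 0.2304.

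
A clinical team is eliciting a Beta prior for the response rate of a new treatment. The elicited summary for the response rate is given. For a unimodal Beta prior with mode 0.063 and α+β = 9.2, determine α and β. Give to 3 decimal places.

α = 1.454, β = 7.746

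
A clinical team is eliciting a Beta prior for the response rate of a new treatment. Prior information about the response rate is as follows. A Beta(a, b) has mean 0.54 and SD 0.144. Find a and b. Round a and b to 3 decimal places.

a = 5.929, b = 5.050

σ² = 0.144² = 0.020736.
With s = a+b, Var = μ(1−μ)/(s+1), so s+1 = (0.54×0.46)/0.020736 = 11.9792 and s = 10.9792.
a = μs = 5.929, b = (1−μ)s = 5.050.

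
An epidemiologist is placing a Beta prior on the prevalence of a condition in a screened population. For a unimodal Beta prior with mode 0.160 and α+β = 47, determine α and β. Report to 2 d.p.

α = 8.20, β = 38.80

For α,β>1 the mode is (α−1)/(α+β−2), so α = mode·(κ−2)+1 = 0.160×45+1 = 8.20.
And β = (1−mode)·(κ−2)+1 = 0.840×45+1 = 38.80.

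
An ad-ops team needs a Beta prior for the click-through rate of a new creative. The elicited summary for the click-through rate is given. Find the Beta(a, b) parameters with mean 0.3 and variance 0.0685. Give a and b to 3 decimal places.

By moment matching, a+b = μ(1−μ)/σ² − 1 = (0.3·0.7)/0.0685 − 1 = 3.0657 − 1 = 2.0657.
Since a/(a+b) = μ, a = 0.3·2.0657 = 0.620 and b = 0.7·2.0657 = 1.446.

a = 0.620, b = 1.446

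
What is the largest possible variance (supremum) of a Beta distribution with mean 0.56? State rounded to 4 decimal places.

0.2464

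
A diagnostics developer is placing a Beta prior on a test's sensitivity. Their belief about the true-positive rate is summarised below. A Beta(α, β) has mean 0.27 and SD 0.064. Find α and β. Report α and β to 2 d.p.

α = 12.72, β = 34.40

First σ² = 0.004096. Setting α = μn, β = (1−μ)n with n = α+β,
μ(1−μ)/(n+1) = 0.004096 ⇒ n+1 = 0.1971/0.004096 = 48.1201 ⇒ n = 47.1201.
Hence α = 0.27×47.1201 = 12.72, β = 0.73×47.1201 = 34.40.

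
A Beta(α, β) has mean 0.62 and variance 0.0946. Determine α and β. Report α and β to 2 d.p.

Let s = α+β. The Beta variance is μ(1−μ)/(s+1).
So s+1 = μ(1−μ)/σ² = (0.62×0.38)/0.0946 = 0.2356/0.0946 = 2.4905, giving s = 1.4905.
Then α = μs = 0.62×1.4905 = 0.92 and β = (1−μ)s = 0.38×1.4905 = 0.57.

α = 0.92, β = 0.57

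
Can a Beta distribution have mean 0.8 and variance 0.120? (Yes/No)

Yes

For any Beta, Var(X) < E[X]·(1−E[X]).
Here μ(1−μ) = 0.8×0.2 = 0.16, and 0.120 < 0.16.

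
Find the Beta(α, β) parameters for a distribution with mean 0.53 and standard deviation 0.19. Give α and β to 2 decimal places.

α = 3.13, β = 2.77

σ² = 0.19² = 0.0361.
With s = α+β, Var = μ(1−μ)/(s+1), so s+1 = (0.53×0.47)/0.0361 = 6.9003 and s = 5.9003.
α = μs = 3.13, β = (1−μ)s = 2.77.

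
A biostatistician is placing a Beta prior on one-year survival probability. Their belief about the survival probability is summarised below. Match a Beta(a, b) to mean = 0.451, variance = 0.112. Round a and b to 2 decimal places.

a = 0.55, b = 0.66

Let s = a+b. The Beta variance is μ(1−μ)/(s+1).
So s+1 = μ(1−μ)/σ² = (0.451×0.549)/0.112 = 0.247599/0.112 = 2.2107, giving s = 1.2107.
Then a = μs = 0.451×1.2107 = 0.55 and b = (1−μ)s = 0.549×1.2107 = 0.66.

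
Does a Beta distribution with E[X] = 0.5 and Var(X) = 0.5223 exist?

No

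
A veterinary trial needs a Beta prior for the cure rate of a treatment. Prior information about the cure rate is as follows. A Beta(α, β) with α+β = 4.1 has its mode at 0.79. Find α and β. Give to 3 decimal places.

Mode = (α−1)/(κ−2) with κ = α+β, so α−1 = 0.79·2.1 = 1.659.
α = 2.659; β = κ − α = 1.441.

α = 2.659, β = 1.441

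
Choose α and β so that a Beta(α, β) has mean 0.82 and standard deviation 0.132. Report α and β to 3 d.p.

α = 6.126, β = 1.345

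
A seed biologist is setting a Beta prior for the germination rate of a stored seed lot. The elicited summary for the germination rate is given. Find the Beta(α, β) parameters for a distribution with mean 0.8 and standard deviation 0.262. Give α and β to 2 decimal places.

α = 1.06, β = 0.27

First σ² = 0.068644. Setting α = μn, β = (1−μ)n with n = α+β,
μ(1−μ)/(n+1) = 0.068644 ⇒ n+1 = 0.16/0.068644 = 2.3309 ⇒ n = 1.3309.
Hence α = 0.8×1.3309 = 1.06, β = 0.2×1.3309 = 0.27.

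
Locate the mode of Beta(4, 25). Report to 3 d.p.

With α,β > 1, mode = (α−1)/(α+β−2) = 3/27 = 0.111.

0.111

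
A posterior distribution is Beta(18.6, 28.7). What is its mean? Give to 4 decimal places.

E[X] = α/(α+β) = 18.6/47.3 = 0.3932.

0.3932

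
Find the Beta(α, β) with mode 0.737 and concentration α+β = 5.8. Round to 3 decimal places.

α = 3.801, β = 1.999

Since the density peak of Beta(α,β) is at (α−1)/(α+β−2),
α = 1 + 0.737(5.8−2) = 3.801 and β = 5.8 − 3.801 = 1.999.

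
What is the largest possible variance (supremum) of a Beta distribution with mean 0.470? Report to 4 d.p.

0.2491

For fixed mean μ the Beta variance is μ(1−μ)/(α+β+1), increasing as α+β decreases.
Its least upper bound (not attained) is μ(1−μ) = 0.470·0.530 = 0.2491.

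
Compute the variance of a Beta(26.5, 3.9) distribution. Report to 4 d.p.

Var = αβ/[(α+β)²(α+β+1)] = (26.5×3.9)/(30.4²×31.4) = 103.35/29018.624 = 0.0036.

0.0036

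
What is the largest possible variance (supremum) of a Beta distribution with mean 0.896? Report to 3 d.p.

0.093

Var = μ(1−μ)/(α+β+1), which approaches μ(1−μ) as α+β → 0.
So the supremum is μ(1−μ) = 0.896×0.104 = 0.093.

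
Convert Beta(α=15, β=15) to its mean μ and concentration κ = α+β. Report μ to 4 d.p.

κ = α+β = 15+15 = 30; μ = α/κ = 15/30 = 0.5000.

μ = 0.5000, κ = 30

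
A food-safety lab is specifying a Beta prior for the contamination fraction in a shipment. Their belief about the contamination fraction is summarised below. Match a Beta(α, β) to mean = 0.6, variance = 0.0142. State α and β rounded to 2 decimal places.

By moment matching, α+β = μ(1−μ)/σ² − 1 = (0.6·0.4)/0.0142 − 1 = 16.9014 − 1 = 15.9014.
Since α/(α+β) = μ, α = 0.6·15.9014 = 9.54 and β = 0.4·15.9014 = 6.36.

α = 9.54, β = 6.36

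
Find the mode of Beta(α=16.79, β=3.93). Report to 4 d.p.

The density x^(α−1)(1−x)^(β−1) is maximised at (α−1)/(α+β−2) = 15.79/18.72 = 0.8435.

0.8435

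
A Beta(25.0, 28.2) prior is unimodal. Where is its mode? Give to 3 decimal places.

0.469

With α,β > 1, mode = (α−1)/(α+β−2) = 24.0/51.2 = 0.469.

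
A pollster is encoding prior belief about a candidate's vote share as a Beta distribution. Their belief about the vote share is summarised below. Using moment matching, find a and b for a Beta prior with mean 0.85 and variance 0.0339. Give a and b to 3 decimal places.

a = 2.347, b = 0.414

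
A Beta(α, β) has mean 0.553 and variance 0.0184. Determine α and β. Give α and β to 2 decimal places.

Let s = α+β. The Beta variance is μ(1−μ)/(s+1).
So s+1 = μ(1−μ)/σ² = (0.553×0.447)/0.0184 = 0.247191/0.0184 = 13.4343, giving s = 12.4343.
Then α = μs = 0.553×12.4343 = 6.88 and β = (1−μ)s = 0.447×12.4343 = 5.56.

α = 6.88, β = 5.56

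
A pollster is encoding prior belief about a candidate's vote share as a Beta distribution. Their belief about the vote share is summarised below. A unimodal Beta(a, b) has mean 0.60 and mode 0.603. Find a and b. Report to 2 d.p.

With s = a+b: μ = a/s and mode = (a−1)/(s−2). Eliminating a = μs,
μs − 1 = m(s−2) ⇒ s(μ−m) = 1−2m ⇒ s = -0.206/-0.003 = 68.6667.
So a = μs = 41.20, b = (1−μ)s = 27.47.

a = 41.20, b = 27.47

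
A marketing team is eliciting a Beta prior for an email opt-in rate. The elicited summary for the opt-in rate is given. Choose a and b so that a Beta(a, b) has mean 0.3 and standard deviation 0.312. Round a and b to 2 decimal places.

First σ² = 0.097344. Setting a = μn, b = (1−μ)n with n = a+b,
μ(1−μ)/(n+1) = 0.097344 ⇒ n+1 = 0.21/0.097344 = 2.1573 ⇒ n = 1.1573.
Hence a = 0.3×1.1573 = 0.35, b = 0.7×1.1573 = 0.81.

a = 0.35, b = 0.81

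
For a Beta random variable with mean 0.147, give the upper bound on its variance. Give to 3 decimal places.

0.125

For fixed mean μ the Beta variance is μ(1−μ)/(α+β+1), increasing as α+β decreases.
Its least upper bound (not attained) is μ(1−μ) = 0.147·0.853 = 0.125.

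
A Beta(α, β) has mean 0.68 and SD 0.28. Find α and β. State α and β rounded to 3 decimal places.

σ² = 0.28² = 0.0784.
With s = α+β, Var = μ(1−μ)/(s+1), so s+1 = (0.68×0.32)/0.0784 = 2.7755 and s = 1.7755.
α = μs = 1.207, β = (1−μ)s = 0.568.

α = 1.207, β = 0.568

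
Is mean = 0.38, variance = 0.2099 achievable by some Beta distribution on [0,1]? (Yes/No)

For any Beta, Var(X) < E[X]·(1−E[X]).
Here μ(1−μ) = 0.38×0.62 = 0.2356, and 0.2099 < 0.2356.

Yes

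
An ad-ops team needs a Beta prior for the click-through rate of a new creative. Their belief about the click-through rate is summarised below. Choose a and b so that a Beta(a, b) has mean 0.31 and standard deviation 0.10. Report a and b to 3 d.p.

a = 6.321, b = 14.069

σ² = 0.10² = 0.0100.
With s = a+b, Var = μ(1−μ)/(s+1), so s+1 = (0.31×0.69)/0.0100 = 21.3900 and s = 20.3900.
a = μs = 6.321, b = (1−μ)s = 14.069.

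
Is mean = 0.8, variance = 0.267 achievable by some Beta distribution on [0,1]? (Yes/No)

A Beta with mean μ has variance μ(1−μ)/(α+β+1) < μ(1−μ).
Here μ(1−μ) = 0.8×0.2 = 0.16, and 0.267 ≥ 0.16.

No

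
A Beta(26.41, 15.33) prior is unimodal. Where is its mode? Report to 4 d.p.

0.6394

With α,β > 1, mode = (α−1)/(α+β−2) = 25.41/39.74 = 0.6394.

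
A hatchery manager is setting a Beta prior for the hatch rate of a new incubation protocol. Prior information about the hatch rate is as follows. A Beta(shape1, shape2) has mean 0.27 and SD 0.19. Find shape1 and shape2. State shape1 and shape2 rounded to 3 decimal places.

shape1 = 1.204, shape2 = 3.256

σ² = 0.19² = 0.0361.
With s = shape1+shape2, Var = μ(1−μ)/(s+1), so s+1 = (0.27×0.73)/0.0361 = 5.4598 and s = 4.4598.
shape1 = μs = 1.204, shape2 = (1−μ)s = 3.256.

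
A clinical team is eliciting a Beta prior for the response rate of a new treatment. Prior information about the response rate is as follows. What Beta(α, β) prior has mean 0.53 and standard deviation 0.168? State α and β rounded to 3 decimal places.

α = 4.148, β = 3.678

First σ² = 0.028224. Setting α = μn, β = (1−μ)n with n = α+β,
μ(1−μ)/(n+1) = 0.028224 ⇒ n+1 = 0.2491/0.028224 = 8.8258 ⇒ n = 7.8258.
Hence α = 0.53×7.8258 = 4.148, β = 0.47×7.8258 = 3.678.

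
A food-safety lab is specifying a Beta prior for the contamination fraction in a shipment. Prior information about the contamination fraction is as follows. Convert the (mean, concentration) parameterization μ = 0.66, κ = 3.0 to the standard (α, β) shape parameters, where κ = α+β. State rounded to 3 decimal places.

α = 1.980, β = 1.020

Split κ in proportion μ : (1−μ): α = 0.66·3.0 = 1.980, β = 3.0 − 1.980 = 1.020.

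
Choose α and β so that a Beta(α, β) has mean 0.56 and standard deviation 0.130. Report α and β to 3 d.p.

Variance = 0.130² = 0.016900. The moment-matching identity α+β = μ(1−μ)/Var − 1 gives
α+β = 0.2464/0.016900 − 1 = 13.5799, so α = μ·13.5799 = 7.605 and β = (1−μ)·13.5799 = 5.975.

α = 7.605, β = 5.975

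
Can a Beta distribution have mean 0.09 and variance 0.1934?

A Beta with mean μ has variance μ(1−μ)/(α+β+1) < μ(1−μ).
Here μ(1−μ) = 0.09×0.91 = 0.0819, and 0.1934 ≥ 0.0819.

No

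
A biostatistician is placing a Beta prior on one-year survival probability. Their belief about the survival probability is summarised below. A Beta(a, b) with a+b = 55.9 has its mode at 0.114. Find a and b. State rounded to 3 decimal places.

Since the density peak of Beta(a,b) is at (a−1)/(a+b−2),
a = 1 + 0.114(55.9−2) = 7.145 and b = 55.9 − 7.145 = 48.755.

a = 7.145, b = 48.755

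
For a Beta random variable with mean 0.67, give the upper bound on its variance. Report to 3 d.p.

Var = μ(1−μ)/(α+β+1), which approaches μ(1−μ) as α+β → 0.
So the supremum is μ(1−μ) = 0.67×0.33 = 0.221.

0.221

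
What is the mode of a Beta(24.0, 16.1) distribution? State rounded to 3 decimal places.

The density x^(α−1)(1−x)^(β−1) is maximised at (α−1)/(α+β−2) = 23.0/38.1 = 0.604.

0.604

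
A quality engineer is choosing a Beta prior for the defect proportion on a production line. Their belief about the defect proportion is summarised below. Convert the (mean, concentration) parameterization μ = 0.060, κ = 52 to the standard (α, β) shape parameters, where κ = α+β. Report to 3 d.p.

α = 3.120, β = 48.880

Split κ in proportion μ : (1−μ): α = 0.060·52 = 3.120, β = 52 − 3.120 = 48.880.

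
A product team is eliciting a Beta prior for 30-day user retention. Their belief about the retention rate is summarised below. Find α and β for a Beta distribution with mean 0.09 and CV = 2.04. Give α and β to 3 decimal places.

σ = CV·μ = 2.04×0.09 = 0.18360, so σ² = 0.033709.
s+1 = μ(1−μ)/σ² = 0.0819/0.033709 = 2.4296, so s = α+β = 1.4296.
α = μs = 0.129, β = (1−μ)s = 1.301.

α = 0.129, β = 1.301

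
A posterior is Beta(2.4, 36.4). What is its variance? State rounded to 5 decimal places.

0.00146

Var = αβ/[(α+β)²(α+β+1)] = (2.4×36.4)/(38.8²×39.8) = 87.36/59916.512 = 0.00146.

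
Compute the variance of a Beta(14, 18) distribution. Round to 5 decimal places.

α+β = 32 and αβ = 252, so Var = αβ/[(α+β)²(α+β+1)] = 252/33792 = 0.00746.

0.00746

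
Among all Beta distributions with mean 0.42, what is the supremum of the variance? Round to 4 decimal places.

Var = μ(1−μ)/(α+β+1), which approaches μ(1−μ) as α+β → 0.
So the supremum is μ(1−μ) = 0.42×0.58 = 0.2436.

0.2436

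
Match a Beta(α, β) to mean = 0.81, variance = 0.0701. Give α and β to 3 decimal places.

α = 0.968, β = 0.227

Write ν = α+β; then α = μν and Var = μ(1−μ)/(ν+1).
ν = μ(1−μ)/Var − 1 = 0.1539/0.0701 − 1 = 1.1954.
α = 0.81·1.1954 = 0.968, β = 0.19·1.1954 = 0.227.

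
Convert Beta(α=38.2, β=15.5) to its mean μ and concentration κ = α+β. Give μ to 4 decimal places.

κ = α+β = 38.2+15.5 = 53.7; μ = α/κ = 38.2/53.7 = 0.7114.

μ = 0.7114, κ = 53.7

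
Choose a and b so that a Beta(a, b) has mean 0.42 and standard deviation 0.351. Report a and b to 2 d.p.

Variance = 0.351² = 0.123201. The moment-matching identity a+b = μ(1−μ)/Var − 1 gives
a+b = 0.2436/0.123201 − 1 = 0.9773, so a = μ·0.9773 = 0.41 and b = (1−μ)·0.9773 = 0.57.

a = 0.41, b = 0.57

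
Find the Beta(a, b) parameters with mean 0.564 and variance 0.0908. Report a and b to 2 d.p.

By moment matching, a+b = μ(1−μ)/σ² − 1 = (0.564·0.436)/0.0908 − 1 = 2.7082 − 1 = 1.7082.
Since a/(a+b) = μ, a = 0.564·1.7082 = 0.96 and b = 0.436·1.7082 = 0.74.

a = 0.96, b = 0.74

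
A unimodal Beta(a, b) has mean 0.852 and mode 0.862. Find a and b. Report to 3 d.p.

a = 61.685, b = 10.715

With s = a+b: μ = a/s and mode = (a−1)/(s−2). Eliminating a = μs,
μs − 1 = m(s−2) ⇒ s(μ−m) = 1−2m ⇒ s = -0.724/-0.010 = 72.4000.
So a = μs = 61.685, b = (1−μ)s = 10.715.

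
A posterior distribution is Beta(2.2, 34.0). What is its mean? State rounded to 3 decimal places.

0.061

E[X] = α/(α+β) = 2.2/36.2 = 0.061.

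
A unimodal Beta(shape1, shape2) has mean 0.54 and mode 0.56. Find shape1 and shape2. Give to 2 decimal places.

Let s = shape1+shape2. Mean gives shape1 = μs = 0.54s; mode gives (shape1−1)/(s−2) = 0.56.
Substituting: 0.54s − 1 = 0.56(s−2) = 0.56s − 1.12, so -0.02s = -0.12 and s = 6.0000.
Then shape1 = 0.54×6.0000 = 3.24 and shape2 = s−shape1 = 2.76.

shape1 = 3.24, shape2 = 2.76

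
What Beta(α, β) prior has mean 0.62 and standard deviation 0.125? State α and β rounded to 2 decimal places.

σ² = 0.125² = 0.015625.
With s = α+β, Var = μ(1−μ)/(s+1), so s+1 = (0.62×0.38)/0.015625 = 15.0784 and s = 14.0784.
α = μs = 8.73, β = (1−μ)s = 5.35.

α = 8.73, β = 5.35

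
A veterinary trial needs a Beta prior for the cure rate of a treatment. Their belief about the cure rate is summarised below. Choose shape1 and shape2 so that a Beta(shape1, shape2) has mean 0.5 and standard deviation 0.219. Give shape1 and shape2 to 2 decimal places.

First σ² = 0.047961. Setting shape1 = μn, shape2 = (1−μ)n with n = shape1+shape2,
μ(1−μ)/(n+1) = 0.047961 ⇒ n+1 = 0.25/0.047961 = 5.2126 ⇒ n = 4.2126.
Hence shape1 = 0.5×4.2126 = 2.11, shape2 = 0.5×4.2126 = 2.11.

shape1 = 2.11, shape2 = 2.11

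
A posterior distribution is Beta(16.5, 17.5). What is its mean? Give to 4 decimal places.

E[X] = α/(α+β) = 16.5/34.0 = 0.4853.

0.4853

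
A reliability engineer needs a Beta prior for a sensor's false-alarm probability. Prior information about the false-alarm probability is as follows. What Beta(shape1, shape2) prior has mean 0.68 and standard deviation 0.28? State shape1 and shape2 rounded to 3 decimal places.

σ² = 0.28² = 0.0784.
With s = shape1+shape2, Var = μ(1−μ)/(s+1), so s+1 = (0.68×0.32)/0.0784 = 2.7755 and s = 1.7755.
shape1 = μs = 1.207, shape2 = (1−μ)s = 0.568.

shape1 = 1.207, shape2 = 0.568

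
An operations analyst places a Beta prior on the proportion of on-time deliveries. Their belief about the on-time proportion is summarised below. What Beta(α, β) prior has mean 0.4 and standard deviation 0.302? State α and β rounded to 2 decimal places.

α = 0.65, β = 0.98

Variance = 0.302² = 0.091204. The moment-matching identity α+β = μ(1−μ)/Var − 1 gives
α+β = 0.24/0.091204 − 1 = 1.6315, so α = μ·1.6315 = 0.65 and β = (1−μ)·1.6315 = 0.98.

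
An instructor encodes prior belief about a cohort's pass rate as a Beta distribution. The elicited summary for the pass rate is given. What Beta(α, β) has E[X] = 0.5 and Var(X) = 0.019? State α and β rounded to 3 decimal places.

α = 6.079, β = 6.079

By moment matching, α+β = μ(1−μ)/σ² − 1 = (0.5·0.5)/0.019 − 1 = 13.1579 − 1 = 12.1579.
Since α/(α+β) = μ, α = 0.5·12.1579 = 6.079 and β = 0.5·12.1579 = 6.079.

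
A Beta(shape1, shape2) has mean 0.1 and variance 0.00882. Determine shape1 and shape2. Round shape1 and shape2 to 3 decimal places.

shape1 = 0.920, shape2 = 8.284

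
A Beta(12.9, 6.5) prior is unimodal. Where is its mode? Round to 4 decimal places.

0.6839

With α,β > 1, mode = (α−1)/(α+β−2) = 11.9/17.4 = 0.6839.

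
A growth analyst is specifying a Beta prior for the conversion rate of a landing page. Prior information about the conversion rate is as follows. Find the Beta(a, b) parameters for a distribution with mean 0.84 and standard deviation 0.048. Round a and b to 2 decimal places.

First σ² = 0.002304. Setting a = μn, b = (1−μ)n with n = a+b,
μ(1−μ)/(n+1) = 0.002304 ⇒ n+1 = 0.1344/0.002304 = 58.3333 ⇒ n = 57.3333.
Hence a = 0.84×57.3333 = 48.16, b = 0.16×57.3333 = 9.17.

a = 48.16, b = 9.17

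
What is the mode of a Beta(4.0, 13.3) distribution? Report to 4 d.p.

The density x^(α−1)(1−x)^(β−1) is maximised at (α−1)/(α+β−2) = 3.0/15.3 = 0.1961.

0.1961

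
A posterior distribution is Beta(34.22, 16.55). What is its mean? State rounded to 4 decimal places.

0.6740

E[X] = α/(α+β) = 34.22/50.77 = 0.6740.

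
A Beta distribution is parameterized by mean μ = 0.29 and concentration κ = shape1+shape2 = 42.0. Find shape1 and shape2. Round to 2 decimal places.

Split κ in proportion μ : (1−μ): shape1 = 0.29·42.0 = 12.18, shape2 = 42.0 − 12.18 = 29.82.

shape1 = 12.18, shape2 = 29.82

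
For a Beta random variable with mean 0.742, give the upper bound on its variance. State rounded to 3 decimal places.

Var = μ(1−μ)/(α+β+1), which approaches μ(1−μ) as α+β → 0.
So the supremum is μ(1−μ) = 0.742×0.258 = 0.191.

0.191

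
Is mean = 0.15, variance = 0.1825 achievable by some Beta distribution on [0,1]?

No

The Beta variance bound is σ² < μ(1−μ).
Here μ(1−μ) = 0.15×0.85 = 0.1275, and 0.1825 ≥ 0.1275.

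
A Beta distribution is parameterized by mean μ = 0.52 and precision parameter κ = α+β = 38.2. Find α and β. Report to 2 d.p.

α = μκ = 0.52×38.2 = 19.86 and β = (1−μ)κ = 0.48×38.2 = 18.34.

α = 19.86, β = 18.34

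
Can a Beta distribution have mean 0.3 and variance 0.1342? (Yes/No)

For any Beta, Var(X) < E[X]·(1−E[X]).
Here μ(1−μ) = 0.3×0.7 = 0.21, and 0.1342 < 0.21.

Yes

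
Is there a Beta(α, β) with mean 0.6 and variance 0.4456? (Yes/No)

A Beta with mean μ has variance μ(1−μ)/(α+β+1) < μ(1−μ).
Here μ(1−μ) = 0.6×0.4 = 0.24, and 0.4456 ≥ 0.24.

No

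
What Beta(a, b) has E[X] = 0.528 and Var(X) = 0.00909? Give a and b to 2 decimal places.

Let s = a+b. The Beta variance is μ(1−μ)/(s+1).
So s+1 = μ(1−μ)/σ² = (0.528×0.472)/0.00909 = 0.249216/0.00909 = 27.4165, giving s = 26.4165.
Then a = μs = 0.528×26.4165 = 13.95 and b = (1−μ)s = 0.472×26.4165 = 12.47.

a = 13.95, b = 12.47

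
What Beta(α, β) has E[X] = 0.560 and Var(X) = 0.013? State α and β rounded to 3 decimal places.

α = 10.054, β = 7.900

Let s = α+β. The Beta variance is μ(1−μ)/(s+1).
So s+1 = μ(1−μ)/σ² = (0.560×0.440)/0.013 = 0.246400/0.013 = 18.9538, giving s = 17.9538.
Then α = μs = 0.560×17.9538 = 10.054 and β = (1−μ)s = 0.440×17.9538 = 7.900.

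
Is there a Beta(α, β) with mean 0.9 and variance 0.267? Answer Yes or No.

A Beta with mean μ has variance μ(1−μ)/(α+β+1) < μ(1−μ).
Here μ(1−μ) = 0.9×0.1 = 0.09, and 0.267 ≥ 0.09.

No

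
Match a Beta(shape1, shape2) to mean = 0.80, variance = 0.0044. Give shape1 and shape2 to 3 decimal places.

Let s = shape1+shape2. The Beta variance is μ(1−μ)/(s+1).
So s+1 = μ(1−μ)/σ² = (0.80×0.20)/0.0044 = 0.1600/0.0044 = 36.3636, giving s = 35.3636.
Then shape1 = μs = 0.80×35.3636 = 28.291 and shape2 = (1−μ)s = 0.20×35.3636 = 7.073.

shape1 = 28.291, shape2 = 7.073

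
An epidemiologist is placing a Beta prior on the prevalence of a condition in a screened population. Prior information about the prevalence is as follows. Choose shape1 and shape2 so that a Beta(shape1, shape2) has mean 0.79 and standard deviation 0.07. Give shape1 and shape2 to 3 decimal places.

shape1 = 25.957, shape2 = 6.900

σ² = 0.07² = 0.0049.
With s = shape1+shape2, Var = μ(1−μ)/(s+1), so s+1 = (0.79×0.21)/0.0049 = 33.8571 and s = 32.8571.
shape1 = μs = 25.957, shape2 = (1−μ)s = 6.900.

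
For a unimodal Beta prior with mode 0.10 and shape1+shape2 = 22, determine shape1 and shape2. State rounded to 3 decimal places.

For shape1,shape2>1 the mode is (shape1−1)/(shape1+shape2−2), so shape1 = mode·(κ−2)+1 = 0.10×20+1 = 3.000.
And shape2 = (1−mode)·(κ−2)+1 = 0.90×20+1 = 19.000.

shape1 = 3.000, shape2 = 19.000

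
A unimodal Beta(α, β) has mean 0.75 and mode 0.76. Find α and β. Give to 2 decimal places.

α = 39.00, β = 13.00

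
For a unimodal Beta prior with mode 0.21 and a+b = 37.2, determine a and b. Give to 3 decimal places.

Since the density peak of Beta(a,b) is at (a−1)/(a+b−2),
a = 1 + 0.21(37.2−2) = 8.392 and b = 37.2 − 8.392 = 28.808.

a = 8.392, b = 28.808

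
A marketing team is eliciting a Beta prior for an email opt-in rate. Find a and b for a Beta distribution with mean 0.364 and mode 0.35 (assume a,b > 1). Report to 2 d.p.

With s = a+b: μ = a/s and mode = (a−1)/(s−2). Eliminating a = μs,
μs − 1 = m(s−2) ⇒ s(μ−m) = 1−2m ⇒ s = 0.30/0.014 = 21.4286.
So a = μs = 7.80, b = (1−μ)s = 13.63.

a = 7.80, b = 13.63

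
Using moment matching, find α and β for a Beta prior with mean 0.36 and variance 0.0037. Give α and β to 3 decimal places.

α = 22.057, β = 39.213

Write ν = α+β; then α = μν and Var = μ(1−μ)/(ν+1).
ν = μ(1−μ)/Var − 1 = 0.2304/0.0037 − 1 = 61.2703.
α = 0.36·61.2703 = 22.057, β = 0.64·61.2703 = 39.213.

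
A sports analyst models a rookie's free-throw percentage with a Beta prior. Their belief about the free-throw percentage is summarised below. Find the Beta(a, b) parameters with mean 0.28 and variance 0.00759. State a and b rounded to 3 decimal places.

a = 7.157, b = 18.404

Write ν = a+b; then a = μν and Var = μ(1−μ)/(ν+1).
ν = μ(1−μ)/Var − 1 = 0.2016/0.00759 − 1 = 25.5613.
a = 0.28·25.5613 = 7.157, b = 0.72·25.5613 = 18.404.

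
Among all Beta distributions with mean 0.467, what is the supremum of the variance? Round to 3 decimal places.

Var = μ(1−μ)/(α+β+1), which approaches μ(1−μ) as α+β → 0.
So the supremum is μ(1−μ) = 0.467×0.533 = 0.249.

0.249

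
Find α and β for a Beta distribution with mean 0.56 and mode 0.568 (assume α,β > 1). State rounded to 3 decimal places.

α = 9.520, β = 7.480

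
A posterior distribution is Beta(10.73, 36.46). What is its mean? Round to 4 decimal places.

0.2274

E[X] = α/(α+β) = 10.73/47.19 = 0.2274.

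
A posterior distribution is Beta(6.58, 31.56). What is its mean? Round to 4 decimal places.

The Beta mean is α/(α+β) = 6.58/(6.58+31.56) = 0.1725.

0.1725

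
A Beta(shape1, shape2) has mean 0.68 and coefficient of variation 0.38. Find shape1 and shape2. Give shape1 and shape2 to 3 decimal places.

Var = (CV·μ)² = (0.38×0.68)² = 0.066771.
shape1+shape2 = μ(1−μ)/Var − 1 = 0.2176/0.066771 − 1 = 2.2589.
Thus shape1 = 0.68·2.2589 = 1.536 and shape2 = 0.32·2.2589 = 0.723.

shape1 = 1.536, shape2 = 0.723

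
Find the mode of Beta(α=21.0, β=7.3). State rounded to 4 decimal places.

The density x^(α−1)(1−x)^(β−1) is maximised at (α−1)/(α+β−2) = 20.0/26.3 = 0.7605.

0.7605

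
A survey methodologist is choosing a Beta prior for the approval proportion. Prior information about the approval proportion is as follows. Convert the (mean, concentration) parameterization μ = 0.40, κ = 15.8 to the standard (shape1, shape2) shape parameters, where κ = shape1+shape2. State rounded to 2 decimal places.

Split κ in proportion μ : (1−μ): shape1 = 0.40·15.8 = 6.32, shape2 = 15.8 − 6.32 = 9.48.

shape1 = 6.32, shape2 = 9.48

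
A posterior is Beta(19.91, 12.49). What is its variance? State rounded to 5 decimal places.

0.00709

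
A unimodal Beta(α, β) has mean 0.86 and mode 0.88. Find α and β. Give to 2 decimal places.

Let s = α+β. Mean gives α = μs = 0.86s; mode gives (α−1)/(s−2) = 0.88.
Substituting: 0.86s − 1 = 0.88(s−2) = 0.88s − 1.76, so -0.02s = -0.76 and s = 38.0000.
Then α = 0.86×38.0000 = 32.68 and β = s−α = 5.32.

α = 32.68, β = 5.32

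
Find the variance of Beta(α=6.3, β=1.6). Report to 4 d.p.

0.0181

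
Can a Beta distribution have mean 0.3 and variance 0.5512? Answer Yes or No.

A Beta with mean μ has variance μ(1−μ)/(α+β+1) < μ(1−μ).
Here μ(1−μ) = 0.3×0.7 = 0.21, and 0.5512 ≥ 0.21.

No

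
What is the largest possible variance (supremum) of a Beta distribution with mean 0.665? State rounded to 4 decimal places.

0.2228

Var = μ(1−μ)/(α+β+1), which approaches μ(1−μ) as α+β → 0.
So the supremum is μ(1−μ) = 0.665×0.335 = 0.2228.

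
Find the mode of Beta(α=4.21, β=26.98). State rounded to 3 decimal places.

0.110

With α,β > 1, mode = (α−1)/(α+β−2) = 3.21/29.19 = 0.110.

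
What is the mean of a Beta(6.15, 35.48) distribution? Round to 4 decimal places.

E[X] = α/(α+β) = 6.15/41.63 = 0.1477.

0.1477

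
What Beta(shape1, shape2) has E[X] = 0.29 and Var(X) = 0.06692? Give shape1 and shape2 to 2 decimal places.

shape1 = 0.60, shape2 = 1.47

By moment matching, shape1+shape2 = μ(1−μ)/σ² − 1 = (0.29·0.71)/0.06692 − 1 = 3.0768 − 1 = 2.0768.
Since shape1/(shape1+shape2) = μ, shape1 = 0.29·2.0768 = 0.60 and shape2 = 0.71·2.0768 = 1.47.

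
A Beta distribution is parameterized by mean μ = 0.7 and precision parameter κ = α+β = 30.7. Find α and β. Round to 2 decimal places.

α = 21.49, β = 9.21

Split κ in proportion μ : (1−μ): α = 0.7·30.7 = 21.49, β = 30.7 − 21.49 = 9.21.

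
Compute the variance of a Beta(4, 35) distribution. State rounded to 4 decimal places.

0.0023

α+β = 39 and αβ = 140, so Var = αβ/[(α+β)²(α+β+1)] = 140/60840 = 0.0023.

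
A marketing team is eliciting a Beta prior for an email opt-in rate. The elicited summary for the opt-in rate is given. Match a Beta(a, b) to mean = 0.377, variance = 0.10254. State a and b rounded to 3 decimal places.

a = 0.487, b = 0.804

Write ν = a+b; then a = μν and Var = μ(1−μ)/(ν+1).
ν = μ(1−μ)/Var − 1 = 0.234871/0.10254 − 1 = 1.2905.
a = 0.377·1.2905 = 0.487, b = 0.623·1.2905 = 0.804.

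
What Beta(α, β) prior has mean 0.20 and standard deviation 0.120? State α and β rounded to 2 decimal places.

α = 2.02, β = 8.09

Variance = 0.120² = 0.014400. The moment-matching identity α+β = μ(1−μ)/Var − 1 gives
α+β = 0.1600/0.014400 − 1 = 10.1111, so α = μ·10.1111 = 2.02 and β = (1−μ)·10.1111 = 8.09.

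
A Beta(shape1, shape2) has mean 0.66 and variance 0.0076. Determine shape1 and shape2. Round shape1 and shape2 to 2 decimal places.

Let s = shape1+shape2. The Beta variance is μ(1−μ)/(s+1).
So s+1 = μ(1−μ)/σ² = (0.66×0.34)/0.0076 = 0.2244/0.0076 = 29.5263, giving s = 28.5263.
Then shape1 = μs = 0.66×28.5263 = 18.83 and shape2 = (1−μ)s = 0.34×28.5263 = 9.70.

shape1 = 18.83, shape2 = 9.70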